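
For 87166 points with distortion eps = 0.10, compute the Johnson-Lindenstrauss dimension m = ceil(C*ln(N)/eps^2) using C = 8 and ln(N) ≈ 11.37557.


ln(87166) ≈ 11.37557.
eps^2 = 0.10^2 = 0.01.
C*ln(N)/eps^2 ≈ 8*11.37557/0.01 ≈ 9100.456.
m = ceil(9100.456) = 9101.

9101


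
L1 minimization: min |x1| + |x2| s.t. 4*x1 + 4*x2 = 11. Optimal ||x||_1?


Axis intercepts:
  x1 = 11/4, x2 = 0: L1 = 11/4
  x1 = 0, x2 = 11/4: L1 = 11/4
x* = (11/4, 0)
||x*||_1 = 11/4.

11/4


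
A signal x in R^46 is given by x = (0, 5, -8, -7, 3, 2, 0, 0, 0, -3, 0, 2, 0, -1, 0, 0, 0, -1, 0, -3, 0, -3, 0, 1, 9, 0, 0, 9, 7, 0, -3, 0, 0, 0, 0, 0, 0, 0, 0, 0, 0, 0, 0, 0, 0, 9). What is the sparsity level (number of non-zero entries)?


Non-zero positions: [1, 2, 3, 4, 5, 9, 11, 13, 17, 19, 21, 23, 24, 27, 28, 30, 45].
Sparsity = 17.

17


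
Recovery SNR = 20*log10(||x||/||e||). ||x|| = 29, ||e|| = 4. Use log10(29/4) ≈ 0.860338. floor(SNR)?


||x||/||e|| = 29/4.
log10(29/4) ≈ 0.860338.
20*log10(||x||/||e||) ≈ 20*0.860338 = 17.20676.
floor(17.20676) = 17.

17


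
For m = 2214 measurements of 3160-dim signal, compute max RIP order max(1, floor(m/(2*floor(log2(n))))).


floor(log2(3160)) = 11.
2*11 = 22.
m/(2*floor(log2(n))) = 2214/22 ≈ 100.6364.
floor = 100.
k = max(1, 100) = 100.

100


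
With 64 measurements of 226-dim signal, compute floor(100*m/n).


100*m/n = 100*64/226 ≈ 28.3186.
floor = 28.

28


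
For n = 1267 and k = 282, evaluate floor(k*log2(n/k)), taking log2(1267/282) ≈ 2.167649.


log2(n/k) = log2(1267/282) ≈ 2.167649.
k*log2(n/k) ≈ 282*2.167649 = 611.277018.
floor(611.277018) = 611.

611


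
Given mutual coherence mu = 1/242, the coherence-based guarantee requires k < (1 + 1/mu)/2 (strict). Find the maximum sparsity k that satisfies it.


1/mu = 242.
1 + 1/mu = 243.
(1 + 1/mu)/2 = 121.5 is not an integer, so k_max = floor(121.5) = 121.

121


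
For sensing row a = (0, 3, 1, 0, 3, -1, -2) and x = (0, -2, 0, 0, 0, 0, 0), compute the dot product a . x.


Non-zero terms: ['3*-2']
Products: [-6]
y = sum = -6.

-6


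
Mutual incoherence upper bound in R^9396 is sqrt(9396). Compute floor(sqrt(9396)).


96^2 = 9216 <= 9396 < 9409 = 97^2, so 96 <= sqrt(9396) < 97.
floor(sqrt(9396)) = 96.

96


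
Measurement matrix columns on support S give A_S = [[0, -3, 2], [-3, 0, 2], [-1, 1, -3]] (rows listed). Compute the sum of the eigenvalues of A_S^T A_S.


Sum of eigenvalues of A_S^T A_S = trace(A_S^T A_S) = sum of squared column norms of A_S.
A_S^T A_S diagonal: [10, 10, 17].
trace = 10 + 10 + 17 = 37.

37


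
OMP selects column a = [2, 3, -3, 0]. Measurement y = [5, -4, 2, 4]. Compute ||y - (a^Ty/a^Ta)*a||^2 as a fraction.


a^T a = 22.
a^T y = -8.
coeff = -8/22 = -4/11.
||r||^2 = 639/11.

639/11


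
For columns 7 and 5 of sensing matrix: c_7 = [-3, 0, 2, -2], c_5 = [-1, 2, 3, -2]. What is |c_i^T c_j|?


Inner product: -3*-1 + 0*2 + 2*3 + -2*-2
Products: [3, 0, 6, 4]
Sum = 13.
|dot| = 13.

13


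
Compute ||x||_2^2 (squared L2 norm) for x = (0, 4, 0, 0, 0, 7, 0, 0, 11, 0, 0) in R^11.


Non-zero entries: [(1, 4), (5, 7), (8, 11)]
Squares: [16, 49, 121]
||x||_2^2 = sum = 186.

186


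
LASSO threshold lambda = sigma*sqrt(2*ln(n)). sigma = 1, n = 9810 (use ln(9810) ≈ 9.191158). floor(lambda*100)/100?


ln(9810) ≈ 9.191158.
2*ln(n) ≈ 18.382316.
sqrt(2*ln(n)) ≈ sqrt(18.382316) ≈ 4.28746.
lambda ≈ 1*4.28746 = 4.28746.
floor(lambda*100)/100 = 4.28.

4.28


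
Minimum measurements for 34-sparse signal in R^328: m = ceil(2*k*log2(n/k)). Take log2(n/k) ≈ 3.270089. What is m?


log2(n/k) = log2(328/34) ≈ 3.270089.
2*k*log2(n/k) ≈ 2*34*3.270089 = 222.366052.
m = ceil(222.366052) = 223.

223


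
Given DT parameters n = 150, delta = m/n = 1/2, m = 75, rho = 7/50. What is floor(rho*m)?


m = 1/2*150 = 75.
rho = 7/50.
rho*m = 7/50*75 = 10.5.
k = floor(10.5) = 10.

10


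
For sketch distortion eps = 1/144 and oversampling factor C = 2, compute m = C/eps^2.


1/eps = 144.
(1/eps)^2 = 20736.
m = 2*20736 = 41472.

41472


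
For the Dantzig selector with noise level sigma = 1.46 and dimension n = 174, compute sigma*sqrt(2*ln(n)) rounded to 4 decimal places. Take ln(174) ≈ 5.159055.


ln(174) ≈ 5.159055.
2*ln(n) ≈ 10.31811.
sqrt(2*ln(n)) ≈ sqrt(10.31811) ≈ 3.212182.
threshold ≈ 1.46*3.212182 = 4.68978572 ≈ 4.6898.

4.6898


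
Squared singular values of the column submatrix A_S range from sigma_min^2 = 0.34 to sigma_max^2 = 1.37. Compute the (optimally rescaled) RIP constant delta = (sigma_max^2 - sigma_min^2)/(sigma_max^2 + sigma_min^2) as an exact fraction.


lambda_max - lambda_min = 1.37 - 0.34 = 1.03.
lambda_max + lambda_min = 1.37 + 0.34 = 1.71.
delta = 1.03/1.71 = 103/171.

103/171


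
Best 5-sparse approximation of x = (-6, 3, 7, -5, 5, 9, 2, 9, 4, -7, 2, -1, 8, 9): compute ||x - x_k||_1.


Sorted |x_i| descending: [9, 9, 9, 8, 7, 7, 6, 5, 5, 4, 3, 2, 2, 1]
Keep top 5: [9, 9, 9, 8, 7]
Tail entries: [7, 6, 5, 5, 4, 3, 2, 2, 1]
L1 error = sum of tail = 35.

35


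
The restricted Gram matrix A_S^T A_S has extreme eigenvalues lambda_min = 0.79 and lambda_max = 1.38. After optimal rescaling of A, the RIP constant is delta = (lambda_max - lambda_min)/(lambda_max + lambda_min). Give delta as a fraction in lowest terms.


lambda_max - lambda_min = 1.38 - 0.79 = 0.59.
lambda_max + lambda_min = 1.38 + 0.79 = 2.17.
delta = 0.59/2.17 = 59/217.

59/217


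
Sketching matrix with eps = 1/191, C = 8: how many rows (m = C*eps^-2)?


1/eps = 191.
(1/eps)^2 = 36481.
m = 8*36481 = 291848.

291848


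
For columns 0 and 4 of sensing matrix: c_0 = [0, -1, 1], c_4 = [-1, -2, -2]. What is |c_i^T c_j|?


Inner product: 0*-1 + -1*-2 + 1*-2
Products: [0, 2, -2]
Sum = 0.
|dot| = 0.

0


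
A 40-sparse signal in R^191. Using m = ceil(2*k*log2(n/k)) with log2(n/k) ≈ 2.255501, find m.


log2(n/k) = log2(191/40) ≈ 2.255501.
2*k*log2(n/k) ≈ 2*40*2.255501 = 180.44008.
m = ceil(180.44008) = 181.

181


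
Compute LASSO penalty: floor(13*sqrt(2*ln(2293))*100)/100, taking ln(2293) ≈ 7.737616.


ln(2293) ≈ 7.737616.
2*ln(n) ≈ 15.475232.
sqrt(2*ln(n)) ≈ sqrt(15.475232) ≈ 3.933857.
lambda ≈ 13*3.933857 = 51.140141.
floor(lambda*100)/100 = 51.14.

51.14


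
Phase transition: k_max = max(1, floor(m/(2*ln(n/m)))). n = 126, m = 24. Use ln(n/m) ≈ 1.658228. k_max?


n/m = 126/24 = 21/4.
ln(n/m) ≈ 1.658228.
2*ln(n/m) ≈ 3.316456.
m/(2*ln(n/m)) ≈ 24/3.316456 ≈ 7.2366.
floor = 7.
k_max = max(1, 7) = 7.

7


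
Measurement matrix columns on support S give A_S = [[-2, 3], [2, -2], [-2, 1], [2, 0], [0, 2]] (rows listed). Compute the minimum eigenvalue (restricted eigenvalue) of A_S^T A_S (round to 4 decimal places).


A_S^T A_S = [[16, -12], [-12, 18]].
trace = 34.
det = 144.
disc = trace^2 - 4*det = 1156 - 4*144 = 580.
sqrt(580) ≈ 24.083189.
lam_min = (34 - sqrt(580))/2 ≈ (34 - 24.083189)/2 = 4.9584055 ≈ 4.9584.

4.9584


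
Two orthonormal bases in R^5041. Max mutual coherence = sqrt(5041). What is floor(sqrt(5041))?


71^2 = 5041 <= 5041 < 5184 = 72^2, so 71 <= sqrt(5041) < 72.
floor(sqrt(5041)) = 71.

71


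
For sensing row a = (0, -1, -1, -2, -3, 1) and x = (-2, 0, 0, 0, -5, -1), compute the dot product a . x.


Non-zero terms: ['0*-2', '-3*-5', '1*-1']
Products: [0, 15, -1]
y = sum = 14.

14


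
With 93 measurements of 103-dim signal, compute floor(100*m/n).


100*m/n = 100*93/103 ≈ 90.2913.
floor = 90.

90


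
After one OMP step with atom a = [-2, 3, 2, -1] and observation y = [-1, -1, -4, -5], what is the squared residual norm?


a^T a = 18.
a^T y = -4.
coeff = -4/18 = -2/9.
||r||^2 = 379/9.

379/9


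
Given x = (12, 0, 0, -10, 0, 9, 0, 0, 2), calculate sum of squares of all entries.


Non-zero entries: [(0, 12), (3, -10), (5, 9), (8, 2)]
Squares: [144, 100, 81, 4]
||x||_2^2 = sum = 329.

329


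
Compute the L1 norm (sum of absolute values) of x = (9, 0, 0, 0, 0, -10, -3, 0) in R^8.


Non-zero entries: [(0, 9), (5, -10), (6, -3)]
Absolute values: [9, 10, 3]
||x||_1 = sum = 22.

22


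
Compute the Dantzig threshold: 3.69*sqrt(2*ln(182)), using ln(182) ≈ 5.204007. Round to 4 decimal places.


ln(182) ≈ 5.204007.
2*ln(n) ≈ 10.408014.
sqrt(2*ln(n)) ≈ sqrt(10.408014) ≈ 3.226145.
threshold ≈ 3.69*3.226145 = 11.90447505 ≈ 11.9045.

11.9045


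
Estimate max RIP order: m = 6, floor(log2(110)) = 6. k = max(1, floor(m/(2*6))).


floor(log2(110)) = 6.
2*6 = 12.
m/(2*floor(log2(n))) = 6/12 ≈ 0.5.
floor = 0.
k = max(1, 0) = 1.

1


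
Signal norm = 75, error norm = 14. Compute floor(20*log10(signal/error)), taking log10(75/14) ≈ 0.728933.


||x||/||e|| = 75/14.
log10(75/14) ≈ 0.728933.
20*log10(||x||/||e||) ≈ 20*0.728933 = 14.57866.
floor(14.57866) = 14.

14


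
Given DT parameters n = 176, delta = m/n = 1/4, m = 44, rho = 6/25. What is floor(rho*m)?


m = 1/4*176 = 44.
rho = 6/25.
rho*m = 6/25*44 = 10.56.
k = floor(10.56) = 10.

10


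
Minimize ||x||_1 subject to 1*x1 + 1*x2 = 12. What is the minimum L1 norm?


Axis intercepts:
  x1 = 12, x2 = 0: L1 = 12
  x1 = 0, x2 = 12: L1 = 12
x* = (12, 0)
||x*||_1 = 12.

12


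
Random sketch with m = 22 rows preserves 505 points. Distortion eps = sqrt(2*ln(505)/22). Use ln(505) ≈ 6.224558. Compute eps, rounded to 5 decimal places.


ln(505) ≈ 6.224558.
2*ln(N)/m ≈ 2*6.224558/22 ≈ 0.56586891.
eps = sqrt(0.56586891) ≈ 0.7522426 ≈ 0.75224.

0.75224


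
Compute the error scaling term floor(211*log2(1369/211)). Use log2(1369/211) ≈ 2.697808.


log2(n/k) = log2(1369/211) ≈ 2.697808.
k*log2(n/k) ≈ 211*2.697808 = 569.237488.
floor(569.237488) = 569.

569


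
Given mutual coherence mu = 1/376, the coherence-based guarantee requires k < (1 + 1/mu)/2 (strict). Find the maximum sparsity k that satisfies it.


1/mu = 376.
1 + 1/mu = 377.
(1 + 1/mu)/2 = 188.5 is not an integer, so k_max = floor(188.5) = 188.

188


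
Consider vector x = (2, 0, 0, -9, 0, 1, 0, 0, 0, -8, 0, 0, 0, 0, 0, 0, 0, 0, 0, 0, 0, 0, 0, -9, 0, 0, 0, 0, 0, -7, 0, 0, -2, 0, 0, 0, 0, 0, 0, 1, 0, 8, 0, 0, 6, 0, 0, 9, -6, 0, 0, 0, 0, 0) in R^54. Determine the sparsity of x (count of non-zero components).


Non-zero positions: [0, 3, 5, 9, 23, 29, 32, 39, 41, 44, 47, 48].
Sparsity = 12.

12


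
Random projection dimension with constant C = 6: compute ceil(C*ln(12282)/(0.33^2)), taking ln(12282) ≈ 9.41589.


ln(12282) ≈ 9.41589.
eps^2 = 0.33^2 = 0.1089.
C*ln(N)/eps^2 ≈ 6*9.41589/0.1089 ≈ 518.7818.
m = ceil(518.7818) = 519.

519


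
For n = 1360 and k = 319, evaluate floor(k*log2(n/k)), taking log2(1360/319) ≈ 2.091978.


log2(n/k) = log2(1360/319) ≈ 2.091978.
k*log2(n/k) ≈ 319*2.091978 = 667.340982.
floor(667.340982) = 667.

667


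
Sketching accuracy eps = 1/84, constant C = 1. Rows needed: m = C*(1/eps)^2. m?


1/eps = 84.
(1/eps)^2 = 7056.
m = 1*7056 = 7056.

7056


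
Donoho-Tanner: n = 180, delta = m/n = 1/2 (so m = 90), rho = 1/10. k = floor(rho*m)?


m = 1/2*180 = 90.
rho = 1/10.
rho*m = 1/10*90 = 9.
k = floor(9) = 9.

9


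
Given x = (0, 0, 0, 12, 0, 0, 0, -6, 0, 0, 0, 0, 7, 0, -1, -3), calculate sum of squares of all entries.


Non-zero entries: [(3, 12), (7, -6), (12, 7), (14, -1), (15, -3)]
Squares: [144, 36, 49, 1, 9]
||x||_2^2 = sum = 239.

239


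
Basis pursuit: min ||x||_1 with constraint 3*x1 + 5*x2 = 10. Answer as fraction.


Axis intercepts:
  x1 = 10/3, x2 = 0: L1 = 10/3
  x1 = 0, x2 = 2: L1 = 2
x* = (0, 2)
||x*||_1 = 2.

2


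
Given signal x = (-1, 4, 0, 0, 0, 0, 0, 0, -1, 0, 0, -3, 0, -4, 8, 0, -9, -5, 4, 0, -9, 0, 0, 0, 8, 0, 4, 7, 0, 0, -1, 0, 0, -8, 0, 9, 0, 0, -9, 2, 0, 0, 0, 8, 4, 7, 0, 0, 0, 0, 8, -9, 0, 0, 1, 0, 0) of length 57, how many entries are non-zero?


Non-zero positions: [0, 1, 8, 11, 13, 14, 16, 17, 18, 20, 24, 26, 27, 30, 33, 35, 38, 39, 43, 44, 45, 50, 51, 54].
Sparsity = 24.

24


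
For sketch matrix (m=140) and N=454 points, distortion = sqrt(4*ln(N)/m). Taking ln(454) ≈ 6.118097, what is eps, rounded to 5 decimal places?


ln(454) ≈ 6.118097.
4*ln(N)/m ≈ 4*6.118097/140 ≈ 0.17480277.
eps = sqrt(0.17480277) ≈ 0.4180942 ≈ 0.41809.

0.41809


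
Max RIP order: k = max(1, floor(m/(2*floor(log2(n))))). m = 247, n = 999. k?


floor(log2(999)) = 9.
2*9 = 18.
m/(2*floor(log2(n))) = 247/18 ≈ 13.7222.
floor = 13.
k = max(1, 13) = 13.

13


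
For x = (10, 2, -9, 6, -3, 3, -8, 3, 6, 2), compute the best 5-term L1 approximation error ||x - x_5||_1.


Sorted |x_i| descending: [10, 9, 8, 6, 6, 3, 3, 3, 2, 2]
Keep top 5: [10, 9, 8, 6, 6]
Tail entries: [3, 3, 3, 2, 2]
L1 error = sum of tail = 13.

13


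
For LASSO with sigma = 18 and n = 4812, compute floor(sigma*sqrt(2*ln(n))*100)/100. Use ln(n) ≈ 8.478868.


ln(4812) ≈ 8.478868.
2*ln(n) ≈ 16.957736.
sqrt(2*ln(n)) ≈ sqrt(16.957736) ≈ 4.117977.
lambda ≈ 18*4.117977 = 74.123586.
floor(lambda*100)/100 = 74.12.

74.12


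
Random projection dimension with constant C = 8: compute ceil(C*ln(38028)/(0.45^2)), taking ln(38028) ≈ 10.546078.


ln(38028) ≈ 10.546078.
eps^2 = 0.45^2 = 0.2025.
C*ln(N)/eps^2 ≈ 8*10.546078/0.2025 ≈ 416.6352.
m = ceil(416.6352) = 417.

417


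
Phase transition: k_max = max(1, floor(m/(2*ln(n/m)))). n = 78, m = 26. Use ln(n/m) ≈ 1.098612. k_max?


n/m = 78/26 = 3.
ln(n/m) ≈ 1.098612.
2*ln(n/m) ≈ 2.197224.
m/(2*ln(n/m)) ≈ 26/2.197224 ≈ 11.8331.
floor = 11.
k_max = max(1, 11) = 11.

11


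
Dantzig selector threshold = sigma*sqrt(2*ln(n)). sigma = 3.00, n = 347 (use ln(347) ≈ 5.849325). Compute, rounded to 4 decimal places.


ln(347) ≈ 5.849325.
2*ln(n) ≈ 11.69865.
sqrt(2*ln(n)) ≈ sqrt(11.69865) ≈ 3.420329.
threshold ≈ 3.00*3.420329 = 10.260987 ≈ 10.2610.

10.2610


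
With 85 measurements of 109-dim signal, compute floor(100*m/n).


100*m/n = 100*85/109 ≈ 77.9817.
floor = 77.

77


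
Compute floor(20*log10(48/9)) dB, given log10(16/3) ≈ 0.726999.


||x||/||e|| = 48/9 = 16/3.
log10(16/3) ≈ 0.726999.
20*log10(||x||/||e||) ≈ 20*0.726999 = 14.53998.
floor(14.53998) = 14.

14


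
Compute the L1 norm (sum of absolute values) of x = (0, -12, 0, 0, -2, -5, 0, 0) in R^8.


Non-zero entries: [(1, -12), (4, -2), (5, -5)]
Absolute values: [12, 2, 5]
||x||_1 = sum = 19.

19


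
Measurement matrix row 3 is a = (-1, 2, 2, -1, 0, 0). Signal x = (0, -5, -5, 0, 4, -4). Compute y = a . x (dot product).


Non-zero terms: ['2*-5', '2*-5', '0*4', '0*-4']
Products: [-10, -10, 0, 0]
y = sum = -20.

-20


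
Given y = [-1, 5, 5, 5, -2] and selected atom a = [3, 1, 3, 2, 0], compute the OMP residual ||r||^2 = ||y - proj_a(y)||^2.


a^T a = 23.
a^T y = 27.
coeff = 27/23 = 27/23.
||r||^2 = 1111/23.

1111/23


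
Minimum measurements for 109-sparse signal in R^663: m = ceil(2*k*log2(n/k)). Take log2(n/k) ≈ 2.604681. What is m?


log2(n/k) = log2(663/109) ≈ 2.604681.
2*k*log2(n/k) ≈ 2*109*2.604681 = 567.820458.
m = ceil(567.820458) = 568.

568


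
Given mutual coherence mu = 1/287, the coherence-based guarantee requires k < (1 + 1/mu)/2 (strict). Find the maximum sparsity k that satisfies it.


1/mu = 287.
1 + 1/mu = 288.
(1 + 1/mu)/2 = 144 is an integer and the inequality is strict, so k_max = 144 - 1 = 143.

143


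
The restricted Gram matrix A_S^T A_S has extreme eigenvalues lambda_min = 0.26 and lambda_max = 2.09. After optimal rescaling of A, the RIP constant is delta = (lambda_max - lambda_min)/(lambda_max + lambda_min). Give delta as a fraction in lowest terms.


lambda_max - lambda_min = 2.09 - 0.26 = 1.83.
lambda_max + lambda_min = 2.09 + 0.26 = 2.35.
delta = 1.83/2.35 = 183/235.

183/235


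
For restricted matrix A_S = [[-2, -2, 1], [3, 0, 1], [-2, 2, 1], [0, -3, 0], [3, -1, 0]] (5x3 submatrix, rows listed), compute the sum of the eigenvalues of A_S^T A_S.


Sum of eigenvalues of A_S^T A_S = trace(A_S^T A_S) = sum of squared column norms of A_S.
A_S^T A_S diagonal: [26, 18, 3].
trace = 26 + 18 + 3 = 47.

47


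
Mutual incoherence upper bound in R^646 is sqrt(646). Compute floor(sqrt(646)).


25^2 = 625 <= 646 < 676 = 26^2, so 25 <= sqrt(646) < 26.
floor(sqrt(646)) = 25.

25


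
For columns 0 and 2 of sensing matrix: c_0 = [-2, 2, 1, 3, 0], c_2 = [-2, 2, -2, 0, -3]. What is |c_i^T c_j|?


Inner product: -2*-2 + 2*2 + 1*-2 + 3*0 + 0*-3
Products: [4, 4, -2, 0, 0]
Sum = 6.
|dot| = 6.

6


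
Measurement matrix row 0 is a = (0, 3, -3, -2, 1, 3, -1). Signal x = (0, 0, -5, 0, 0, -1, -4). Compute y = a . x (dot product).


Non-zero terms: ['-3*-5', '3*-1', '-1*-4']
Products: [15, -3, 4]
y = sum = 16.

16


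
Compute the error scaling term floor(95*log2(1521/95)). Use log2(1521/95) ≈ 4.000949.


log2(n/k) = log2(1521/95) ≈ 4.000949.
k*log2(n/k) ≈ 95*4.000949 = 380.090155.
floor(380.090155) = 380.

380


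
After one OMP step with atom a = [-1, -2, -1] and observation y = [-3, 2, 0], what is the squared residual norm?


a^T a = 6.
a^T y = -1.
coeff = -1/6 = -1/6.
||r||^2 = 77/6.

77/6


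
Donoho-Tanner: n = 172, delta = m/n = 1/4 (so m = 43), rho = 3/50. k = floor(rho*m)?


m = 1/4*172 = 43.
rho = 3/50.
rho*m = 3/50*43 = 2.58.
k = floor(2.58) = 2.

2


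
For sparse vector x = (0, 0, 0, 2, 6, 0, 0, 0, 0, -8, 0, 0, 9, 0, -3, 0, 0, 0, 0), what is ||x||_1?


Non-zero entries: [(3, 2), (4, 6), (9, -8), (12, 9), (14, -3)]
Absolute values: [2, 6, 8, 9, 3]
||x||_1 = sum = 28.

28


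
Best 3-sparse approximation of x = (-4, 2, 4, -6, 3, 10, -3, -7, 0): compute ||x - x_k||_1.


Sorted |x_i| descending: [10, 7, 6, 4, 4, 3, 3, 2, 0]
Keep top 3: [10, 7, 6]
Tail entries: [4, 4, 3, 3, 2, 0]
L1 error = sum of tail = 16.

16


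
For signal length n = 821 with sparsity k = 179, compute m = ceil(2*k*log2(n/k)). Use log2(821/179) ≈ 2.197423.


log2(n/k) = log2(821/179) ≈ 2.197423.
2*k*log2(n/k) ≈ 2*179*2.197423 = 786.677434.
m = ceil(786.677434) = 787.

787


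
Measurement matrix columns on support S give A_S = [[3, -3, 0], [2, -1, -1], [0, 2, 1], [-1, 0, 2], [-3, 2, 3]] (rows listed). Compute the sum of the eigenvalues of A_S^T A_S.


Sum of eigenvalues of A_S^T A_S = trace(A_S^T A_S) = sum of squared column norms of A_S.
A_S^T A_S diagonal: [23, 18, 15].
trace = 23 + 18 + 15 = 56.

56


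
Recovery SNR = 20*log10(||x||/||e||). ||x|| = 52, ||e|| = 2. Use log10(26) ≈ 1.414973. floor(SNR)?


||x||/||e|| = 52/2 = 26.
log10(26) ≈ 1.414973.
20*log10(||x||/||e||) ≈ 20*1.414973 = 28.29946.
floor(28.29946) = 28.

28


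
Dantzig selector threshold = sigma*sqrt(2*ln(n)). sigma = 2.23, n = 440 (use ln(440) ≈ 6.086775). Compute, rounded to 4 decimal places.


ln(440) ≈ 6.086775.
2*ln(n) ≈ 12.17355.
sqrt(2*ln(n)) ≈ sqrt(12.17355) ≈ 3.489061.
threshold ≈ 2.23*3.489061 = 7.78060603 ≈ 7.7806.

7.7806


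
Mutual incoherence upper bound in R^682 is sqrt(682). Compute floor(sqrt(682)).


26^2 = 676 <= 682 < 729 = 27^2, so 26 <= sqrt(682) < 27.
floor(sqrt(682)) = 26.

26


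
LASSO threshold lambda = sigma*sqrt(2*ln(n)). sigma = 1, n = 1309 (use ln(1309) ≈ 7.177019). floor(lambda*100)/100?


ln(1309) ≈ 7.177019.
2*ln(n) ≈ 14.354038.
sqrt(2*ln(n)) ≈ sqrt(14.354038) ≈ 3.788672.
lambda ≈ 1*3.788672 = 3.788672.
floor(lambda*100)/100 = 3.78.

3.78


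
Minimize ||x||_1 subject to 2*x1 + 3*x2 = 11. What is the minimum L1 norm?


Axis intercepts:
  x1 = 11/2, x2 = 0: L1 = 11/2
  x1 = 0, x2 = 11/3: L1 = 11/3
x* = (0, 11/3)
||x*||_1 = 11/3.

11/3


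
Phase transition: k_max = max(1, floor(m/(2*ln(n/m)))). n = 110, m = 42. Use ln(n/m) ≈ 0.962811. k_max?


n/m = 110/42 = 55/21.
ln(n/m) ≈ 0.962811.
2*ln(n/m) ≈ 1.925622.
m/(2*ln(n/m)) ≈ 42/1.925622 ≈ 21.8111.
floor = 21.
k_max = max(1, 21) = 21.

21


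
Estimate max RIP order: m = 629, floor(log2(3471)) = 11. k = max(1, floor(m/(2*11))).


floor(log2(3471)) = 11.
2*11 = 22.
m/(2*floor(log2(n))) = 629/22 ≈ 28.5909.
floor = 28.
k = max(1, 28) = 28.

28


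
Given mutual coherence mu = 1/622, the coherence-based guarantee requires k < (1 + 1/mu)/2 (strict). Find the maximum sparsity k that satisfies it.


1/mu = 622.
1 + 1/mu = 623.
(1 + 1/mu)/2 = 311.5 is not an integer, so k_max = floor(311.5) = 311.

311


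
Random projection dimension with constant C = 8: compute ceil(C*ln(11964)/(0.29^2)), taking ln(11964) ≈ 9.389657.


ln(11964) ≈ 9.389657.
eps^2 = 0.29^2 = 0.0841.
C*ln(N)/eps^2 ≈ 8*9.389657/0.0841 ≈ 893.1897.
m = ceil(893.1897) = 894.

894


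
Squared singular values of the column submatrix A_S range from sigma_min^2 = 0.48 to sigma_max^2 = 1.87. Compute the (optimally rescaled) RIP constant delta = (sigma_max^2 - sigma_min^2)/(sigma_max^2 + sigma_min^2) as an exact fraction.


lambda_max - lambda_min = 1.87 - 0.48 = 1.39.
lambda_max + lambda_min = 1.87 + 0.48 = 2.35.
delta = 1.39/2.35 = 139/235.

139/235


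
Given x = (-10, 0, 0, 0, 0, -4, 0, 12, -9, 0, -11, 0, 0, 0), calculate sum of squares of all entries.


Non-zero entries: [(0, -10), (5, -4), (7, 12), (8, -9), (10, -11)]
Squares: [100, 16, 144, 81, 121]
||x||_2^2 = sum = 462.

462


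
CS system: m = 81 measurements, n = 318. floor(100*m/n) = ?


100*m/n = 100*81/318 ≈ 25.4717.
floor = 25.

25


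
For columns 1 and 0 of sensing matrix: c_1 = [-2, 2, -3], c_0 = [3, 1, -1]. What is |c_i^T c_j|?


Inner product: -2*3 + 2*1 + -3*-1
Products: [-6, 2, 3]
Sum = -1.
|dot| = 1.

1


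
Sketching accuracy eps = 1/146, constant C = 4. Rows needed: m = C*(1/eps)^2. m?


1/eps = 146.
(1/eps)^2 = 21316.
m = 4*21316 = 85264.

85264


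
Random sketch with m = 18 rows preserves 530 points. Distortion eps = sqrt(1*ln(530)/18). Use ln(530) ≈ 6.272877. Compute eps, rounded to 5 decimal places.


ln(530) ≈ 6.272877.
1*ln(N)/m ≈ 1*6.272877/18 ≈ 0.34849317.
eps = sqrt(0.34849317) ≈ 0.5903331 ≈ 0.59033.

0.59033


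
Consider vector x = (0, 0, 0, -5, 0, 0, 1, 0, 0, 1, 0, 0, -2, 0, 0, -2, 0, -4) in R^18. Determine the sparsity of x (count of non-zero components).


Non-zero positions: [3, 6, 9, 12, 15, 17].
Sparsity = 6.

6


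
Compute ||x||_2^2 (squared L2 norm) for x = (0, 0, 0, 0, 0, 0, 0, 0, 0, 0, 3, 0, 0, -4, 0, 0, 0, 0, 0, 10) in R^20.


Non-zero entries: [(10, 3), (13, -4), (19, 10)]
Squares: [9, 16, 100]
||x||_2^2 = sum = 125.

125


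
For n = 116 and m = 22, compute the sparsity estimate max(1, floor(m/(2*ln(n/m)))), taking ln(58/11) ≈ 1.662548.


n/m = 116/22 = 58/11.
ln(n/m) ≈ 1.662548.
2*ln(n/m) ≈ 3.325096.
m/(2*ln(n/m)) ≈ 22/3.325096 ≈ 6.6164.
floor = 6.
k_max = max(1, 6) = 6.

6


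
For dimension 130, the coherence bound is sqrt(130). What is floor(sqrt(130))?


11^2 = 121 <= 130 < 144 = 12^2, so 11 <= sqrt(130) < 12.
floor(sqrt(130)) = 11.

11


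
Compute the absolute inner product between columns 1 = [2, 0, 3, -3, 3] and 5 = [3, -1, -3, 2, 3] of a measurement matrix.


Inner product: 2*3 + 0*-1 + 3*-3 + -3*2 + 3*3
Products: [6, 0, -9, -6, 9]
Sum = 0.
|dot| = 0.

0


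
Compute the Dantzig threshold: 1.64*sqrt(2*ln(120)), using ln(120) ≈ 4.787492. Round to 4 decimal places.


ln(120) ≈ 4.787492.
2*ln(n) ≈ 9.574984.
sqrt(2*ln(n)) ≈ sqrt(9.574984) ≈ 3.094347.
threshold ≈ 1.64*3.094347 = 5.07472908 ≈ 5.0747.

5.0747


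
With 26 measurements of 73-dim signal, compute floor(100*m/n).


100*m/n = 100*26/73 ≈ 35.6164.
floor = 35.

35


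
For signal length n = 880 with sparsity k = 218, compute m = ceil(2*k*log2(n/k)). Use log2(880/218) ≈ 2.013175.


log2(n/k) = log2(880/218) ≈ 2.013175.
2*k*log2(n/k) ≈ 2*218*2.013175 = 877.7443.
m = ceil(877.7443) = 878.

878


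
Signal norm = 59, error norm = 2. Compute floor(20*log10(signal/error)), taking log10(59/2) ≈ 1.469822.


||x||/||e|| = 59/2.
log10(59/2) ≈ 1.469822.
20*log10(||x||/||e||) ≈ 20*1.469822 = 29.39644.
floor(29.39644) = 29.

29


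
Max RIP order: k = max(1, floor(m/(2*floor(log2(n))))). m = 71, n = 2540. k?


floor(log2(2540)) = 11.
2*11 = 22.
m/(2*floor(log2(n))) = 71/22 ≈ 3.2273.
floor = 3.
k = max(1, 3) = 3.

3


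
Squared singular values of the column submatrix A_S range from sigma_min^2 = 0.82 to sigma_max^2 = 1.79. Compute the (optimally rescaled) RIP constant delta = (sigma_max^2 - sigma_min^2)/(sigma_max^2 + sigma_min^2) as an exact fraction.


lambda_max - lambda_min = 1.79 - 0.82 = 0.97.
lambda_max + lambda_min = 1.79 + 0.82 = 2.61.
delta = 0.97/2.61 = 97/261.

97/261


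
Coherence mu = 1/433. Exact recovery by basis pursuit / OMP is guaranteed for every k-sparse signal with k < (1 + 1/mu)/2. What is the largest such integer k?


1/mu = 433.
1 + 1/mu = 434.
(1 + 1/mu)/2 = 217 is an integer and the inequality is strict, so k_max = 217 - 1 = 216.

216


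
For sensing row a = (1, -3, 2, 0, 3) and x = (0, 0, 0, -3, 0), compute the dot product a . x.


Non-zero terms: ['0*-3']
Products: [0]
y = sum = 0.

0


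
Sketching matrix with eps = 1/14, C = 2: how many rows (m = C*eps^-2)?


1/eps = 14.
(1/eps)^2 = 196.
m = 2*196 = 392.

392


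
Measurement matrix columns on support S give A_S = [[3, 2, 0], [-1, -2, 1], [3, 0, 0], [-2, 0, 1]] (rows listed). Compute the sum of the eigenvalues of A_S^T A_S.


Sum of eigenvalues of A_S^T A_S = trace(A_S^T A_S) = sum of squared column norms of A_S.
A_S^T A_S diagonal: [23, 8, 2].
trace = 23 + 8 + 2 = 33.

33


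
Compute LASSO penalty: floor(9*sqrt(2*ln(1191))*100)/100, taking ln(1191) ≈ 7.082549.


ln(1191) ≈ 7.082549.
2*ln(n) ≈ 14.165098.
sqrt(2*ln(n)) ≈ sqrt(14.165098) ≈ 3.763655.
lambda ≈ 9*3.763655 = 33.872895.
floor(lambda*100)/100 = 33.87.

33.87


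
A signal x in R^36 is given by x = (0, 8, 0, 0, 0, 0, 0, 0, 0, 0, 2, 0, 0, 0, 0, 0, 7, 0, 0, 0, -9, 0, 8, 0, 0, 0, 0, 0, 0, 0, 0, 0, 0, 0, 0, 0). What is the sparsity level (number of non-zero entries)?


Non-zero positions: [1, 10, 16, 20, 22].
Sparsity = 5.

5


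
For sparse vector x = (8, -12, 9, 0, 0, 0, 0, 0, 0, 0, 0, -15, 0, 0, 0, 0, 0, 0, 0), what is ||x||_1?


Non-zero entries: [(0, 8), (1, -12), (2, 9), (11, -15)]
Absolute values: [8, 12, 9, 15]
||x||_1 = sum = 44.

44


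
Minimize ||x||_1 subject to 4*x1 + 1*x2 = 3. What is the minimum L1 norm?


Axis intercepts:
  x1 = 3/4, x2 = 0: L1 = 3/4
  x1 = 0, x2 = 3: L1 = 3
x* = (3/4, 0)
||x*||_1 = 3/4.

3/4


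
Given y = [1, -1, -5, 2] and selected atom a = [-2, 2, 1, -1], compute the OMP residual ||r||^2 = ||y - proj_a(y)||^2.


a^T a = 10.
a^T y = -11.
coeff = -11/10 = -11/10.
||r||^2 = 189/10.

189/10


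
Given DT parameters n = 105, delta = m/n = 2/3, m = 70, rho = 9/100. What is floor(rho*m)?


m = 2/3*105 = 70.
rho = 9/100.
rho*m = 9/100*70 = 6.3.
k = floor(6.3) = 6.

6


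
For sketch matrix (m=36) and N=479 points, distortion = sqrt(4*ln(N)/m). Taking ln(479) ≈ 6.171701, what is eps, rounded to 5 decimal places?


ln(479) ≈ 6.171701.
4*ln(N)/m ≈ 4*6.171701/36 ≈ 0.68574456.
eps = sqrt(0.68574456) ≈ 0.828097 ≈ 0.82810.

0.82810


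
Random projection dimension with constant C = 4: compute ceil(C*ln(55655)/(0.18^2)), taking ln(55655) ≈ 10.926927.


ln(55655) ≈ 10.926927.
eps^2 = 0.18^2 = 0.0324.
C*ln(N)/eps^2 ≈ 4*10.926927/0.0324 ≈ 1349.0033.
m = ceil(1349.0033) = 1350.

1350


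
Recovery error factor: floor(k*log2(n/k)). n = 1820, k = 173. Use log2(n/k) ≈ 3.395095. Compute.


log2(n/k) = log2(1820/173) ≈ 3.395095.
k*log2(n/k) ≈ 173*3.395095 = 587.351435.
floor(587.351435) = 587.

587


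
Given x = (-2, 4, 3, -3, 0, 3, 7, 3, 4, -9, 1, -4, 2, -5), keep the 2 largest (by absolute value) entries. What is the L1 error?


Sorted |x_i| descending: [9, 7, 5, 4, 4, 4, 3, 3, 3, 3, 2, 2, 1, 0]
Keep top 2: [9, 7]
Tail entries: [5, 4, 4, 4, 3, 3, 3, 3, 2, 2, 1, 0]
L1 error = sum of tail = 34.

34


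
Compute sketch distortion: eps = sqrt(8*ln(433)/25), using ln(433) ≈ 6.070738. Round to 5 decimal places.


ln(433) ≈ 6.070738.
8*ln(N)/m ≈ 8*6.070738/25 ≈ 1.94263616.
eps = sqrt(1.94263616) ≈ 1.3937848 ≈ 1.39378.

1.39378


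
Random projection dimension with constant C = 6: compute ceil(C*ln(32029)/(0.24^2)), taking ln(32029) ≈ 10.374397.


ln(32029) ≈ 10.374397.
eps^2 = 0.24^2 = 0.0576.
C*ln(N)/eps^2 ≈ 6*10.374397/0.0576 ≈ 1080.6664.
m = ceil(1080.6664) = 1081.

1081


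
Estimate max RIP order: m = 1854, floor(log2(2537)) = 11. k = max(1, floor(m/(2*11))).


floor(log2(2537)) = 11.
2*11 = 22.
m/(2*floor(log2(n))) = 1854/22 ≈ 84.2727.
floor = 84.
k = max(1, 84) = 84.

84


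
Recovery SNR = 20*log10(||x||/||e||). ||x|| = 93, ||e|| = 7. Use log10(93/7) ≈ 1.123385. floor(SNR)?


||x||/||e|| = 93/7.
log10(93/7) ≈ 1.123385.
20*log10(||x||/||e||) ≈ 20*1.123385 = 22.4677.
floor(22.4677) = 22.

22


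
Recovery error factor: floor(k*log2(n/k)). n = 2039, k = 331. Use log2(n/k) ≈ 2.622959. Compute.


log2(n/k) = log2(2039/331) ≈ 2.622959.
k*log2(n/k) ≈ 331*2.622959 = 868.199429.
floor(868.199429) = 868.

868


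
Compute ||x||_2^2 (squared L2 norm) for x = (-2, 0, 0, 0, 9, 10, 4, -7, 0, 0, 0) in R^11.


Non-zero entries: [(0, -2), (4, 9), (5, 10), (6, 4), (7, -7)]
Squares: [4, 81, 100, 16, 49]
||x||_2^2 = sum = 250.

250


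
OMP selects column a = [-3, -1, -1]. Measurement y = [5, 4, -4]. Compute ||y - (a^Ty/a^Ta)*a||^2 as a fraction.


a^T a = 11.
a^T y = -15.
coeff = -15/11 = -15/11.
||r||^2 = 402/11.

402/11


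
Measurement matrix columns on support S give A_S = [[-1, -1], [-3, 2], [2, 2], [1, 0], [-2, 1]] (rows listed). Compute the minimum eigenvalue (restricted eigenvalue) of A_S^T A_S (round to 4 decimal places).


A_S^T A_S = [[19, -3], [-3, 10]].
trace = 29.
det = 181.
disc = trace^2 - 4*det = 841 - 4*181 = 117.
sqrt(117) ≈ 10.816654.
lam_min = (29 - sqrt(117))/2 ≈ (29 - 10.816654)/2 = 9.091673 ≈ 9.0917.

9.0917


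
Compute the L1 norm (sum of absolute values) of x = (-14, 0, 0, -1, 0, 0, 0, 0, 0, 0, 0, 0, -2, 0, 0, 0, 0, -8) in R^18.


Non-zero entries: [(0, -14), (3, -1), (12, -2), (17, -8)]
Absolute values: [14, 1, 2, 8]
||x||_1 = sum = 25.

25


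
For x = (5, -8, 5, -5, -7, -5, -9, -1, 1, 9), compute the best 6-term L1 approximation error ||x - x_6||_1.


Sorted |x_i| descending: [9, 9, 8, 7, 5, 5, 5, 5, 1, 1]
Keep top 6: [9, 9, 8, 7, 5, 5]
Tail entries: [5, 5, 1, 1]
L1 error = sum of tail = 12.

12


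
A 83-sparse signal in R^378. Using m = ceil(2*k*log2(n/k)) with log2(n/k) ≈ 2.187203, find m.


log2(n/k) = log2(378/83) ≈ 2.187203.
2*k*log2(n/k) ≈ 2*83*2.187203 = 363.075698.
m = ceil(363.075698) = 364.

364


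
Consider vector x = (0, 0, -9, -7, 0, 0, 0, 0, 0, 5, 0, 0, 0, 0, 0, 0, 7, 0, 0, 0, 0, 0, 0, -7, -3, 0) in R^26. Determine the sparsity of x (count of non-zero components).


Non-zero positions: [2, 3, 9, 16, 23, 24].
Sparsity = 6.

6


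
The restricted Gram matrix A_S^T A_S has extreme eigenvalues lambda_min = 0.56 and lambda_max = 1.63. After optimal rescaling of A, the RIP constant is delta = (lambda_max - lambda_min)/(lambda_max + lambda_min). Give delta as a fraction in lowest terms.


lambda_max - lambda_min = 1.63 - 0.56 = 1.07.
lambda_max + lambda_min = 1.63 + 0.56 = 2.19.
delta = 1.07/2.19 = 107/219.

107/219


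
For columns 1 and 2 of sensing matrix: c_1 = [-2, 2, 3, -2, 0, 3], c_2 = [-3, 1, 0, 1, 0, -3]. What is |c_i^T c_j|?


Inner product: -2*-3 + 2*1 + 3*0 + -2*1 + 0*0 + 3*-3
Products: [6, 2, 0, -2, 0, -9]
Sum = -3.
|dot| = 3.

3


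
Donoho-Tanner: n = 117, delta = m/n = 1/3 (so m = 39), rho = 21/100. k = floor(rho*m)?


m = 1/3*117 = 39.
rho = 21/100.
rho*m = 21/100*39 = 8.19.
k = floor(8.19) = 8.

8


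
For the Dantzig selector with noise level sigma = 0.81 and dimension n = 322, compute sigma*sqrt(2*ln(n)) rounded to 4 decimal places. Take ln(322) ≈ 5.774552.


ln(322) ≈ 5.774552.
2*ln(n) ≈ 11.549104.
sqrt(2*ln(n)) ≈ sqrt(11.549104) ≈ 3.398397.
threshold ≈ 0.81*3.398397 = 2.75270157 ≈ 2.7527.

2.7527


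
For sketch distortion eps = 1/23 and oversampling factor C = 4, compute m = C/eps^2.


1/eps = 23.
(1/eps)^2 = 529.
m = 4*529 = 2116.

2116


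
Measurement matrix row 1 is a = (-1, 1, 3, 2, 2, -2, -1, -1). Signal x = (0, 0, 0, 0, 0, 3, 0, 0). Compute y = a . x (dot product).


Non-zero terms: ['-2*3']
Products: [-6]
y = sum = -6.

-6


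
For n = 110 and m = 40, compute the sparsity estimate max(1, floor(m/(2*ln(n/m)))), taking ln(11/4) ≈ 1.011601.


n/m = 110/40 = 11/4.
ln(n/m) ≈ 1.011601.
2*ln(n/m) ≈ 2.023202.
m/(2*ln(n/m)) ≈ 40/2.023202 ≈ 19.7706.
floor = 19.
k_max = max(1, 19) = 19.

19


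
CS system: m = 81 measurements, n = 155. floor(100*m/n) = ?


100*m/n = 100*81/155 ≈ 52.2581.
floor = 52.

52


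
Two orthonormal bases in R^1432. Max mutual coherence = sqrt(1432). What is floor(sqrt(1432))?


37^2 = 1369 <= 1432 < 1444 = 38^2, so 37 <= sqrt(1432) < 38.
floor(sqrt(1432)) = 37.

37


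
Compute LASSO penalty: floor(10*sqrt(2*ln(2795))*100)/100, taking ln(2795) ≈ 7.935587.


ln(2795) ≈ 7.935587.
2*ln(n) ≈ 15.871174.
sqrt(2*ln(n)) ≈ sqrt(15.871174) ≈ 3.983864.
lambda ≈ 10*3.983864 = 39.83864.
floor(lambda*100)/100 = 39.83.

39.83


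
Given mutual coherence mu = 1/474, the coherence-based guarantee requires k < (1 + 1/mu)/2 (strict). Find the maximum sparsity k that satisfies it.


1/mu = 474.
1 + 1/mu = 475.
(1 + 1/mu)/2 = 237.5 is not an integer, so k_max = floor(237.5) = 237.

237


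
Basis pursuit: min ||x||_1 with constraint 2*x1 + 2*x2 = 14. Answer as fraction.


Axis intercepts:
  x1 = 7, x2 = 0: L1 = 7
  x1 = 0, x2 = 7: L1 = 7
x* = (7, 0)
||x*||_1 = 7.

7


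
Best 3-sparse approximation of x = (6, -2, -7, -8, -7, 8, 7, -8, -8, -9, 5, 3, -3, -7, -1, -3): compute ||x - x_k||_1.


Sorted |x_i| descending: [9, 8, 8, 8, 8, 7, 7, 7, 7, 6, 5, 3, 3, 3, 2, 1]
Keep top 3: [9, 8, 8]
Tail entries: [8, 8, 7, 7, 7, 7, 6, 5, 3, 3, 3, 2, 1]
L1 error = sum of tail = 67.

67


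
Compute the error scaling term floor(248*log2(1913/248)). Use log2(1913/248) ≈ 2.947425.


log2(n/k) = log2(1913/248) ≈ 2.947425.
k*log2(n/k) ≈ 248*2.947425 = 730.9614.
floor(730.9614) = 730.

730


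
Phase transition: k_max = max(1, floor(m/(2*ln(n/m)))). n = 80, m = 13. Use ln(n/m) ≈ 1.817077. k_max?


n/m = 80/13.
ln(n/m) ≈ 1.817077.
2*ln(n/m) ≈ 3.634154.
m/(2*ln(n/m)) ≈ 13/3.634154 ≈ 3.5772.
floor = 3.
k_max = max(1, 3) = 3.

3


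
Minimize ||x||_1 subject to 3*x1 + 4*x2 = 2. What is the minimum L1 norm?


Axis intercepts:
  x1 = 2/3, x2 = 0: L1 = 2/3
  x1 = 0, x2 = 1/2: L1 = 1/2
x* = (0, 1/2)
||x*||_1 = 1/2.

1/2


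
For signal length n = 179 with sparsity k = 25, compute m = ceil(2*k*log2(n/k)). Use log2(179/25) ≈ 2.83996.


log2(n/k) = log2(179/25) ≈ 2.83996.
2*k*log2(n/k) ≈ 2*25*2.83996 = 141.998.
m = ceil(141.998) = 142.

142


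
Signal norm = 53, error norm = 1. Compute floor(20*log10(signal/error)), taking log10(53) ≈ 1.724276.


||x||/||e|| = 53/1 = 53.
log10(53) ≈ 1.724276.
20*log10(||x||/||e||) ≈ 20*1.724276 = 34.48552.
floor(34.48552) = 34.

34


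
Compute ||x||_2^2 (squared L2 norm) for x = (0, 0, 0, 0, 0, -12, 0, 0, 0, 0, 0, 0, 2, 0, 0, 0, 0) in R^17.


Non-zero entries: [(5, -12), (12, 2)]
Squares: [144, 4]
||x||_2^2 = sum = 148.

148


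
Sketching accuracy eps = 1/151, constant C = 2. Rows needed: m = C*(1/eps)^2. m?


1/eps = 151.
(1/eps)^2 = 22801.
m = 2*22801 = 45602.

45602


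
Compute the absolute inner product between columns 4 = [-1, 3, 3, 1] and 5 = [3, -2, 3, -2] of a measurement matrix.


Inner product: -1*3 + 3*-2 + 3*3 + 1*-2
Products: [-3, -6, 9, -2]
Sum = -2.
|dot| = 2.

2


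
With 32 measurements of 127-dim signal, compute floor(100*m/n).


100*m/n = 100*32/127 ≈ 25.1969.
floor = 25.

25


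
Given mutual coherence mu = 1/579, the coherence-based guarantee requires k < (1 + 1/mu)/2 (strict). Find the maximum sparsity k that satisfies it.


1/mu = 579.
1 + 1/mu = 580.
(1 + 1/mu)/2 = 290 is an integer and the inequality is strict, so k_max = 290 - 1 = 289.

289


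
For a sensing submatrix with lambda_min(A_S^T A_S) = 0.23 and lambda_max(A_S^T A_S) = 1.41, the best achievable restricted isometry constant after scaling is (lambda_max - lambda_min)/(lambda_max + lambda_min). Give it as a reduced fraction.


lambda_max - lambda_min = 1.41 - 0.23 = 1.18.
lambda_max + lambda_min = 1.41 + 0.23 = 1.64.
delta = 1.18/1.64 = 118/164 = 59/82.

59/82


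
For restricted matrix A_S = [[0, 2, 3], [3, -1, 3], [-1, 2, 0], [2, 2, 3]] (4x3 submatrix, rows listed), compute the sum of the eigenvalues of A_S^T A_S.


Sum of eigenvalues of A_S^T A_S = trace(A_S^T A_S) = sum of squared column norms of A_S.
A_S^T A_S diagonal: [14, 13, 27].
trace = 14 + 13 + 27 = 54.

54


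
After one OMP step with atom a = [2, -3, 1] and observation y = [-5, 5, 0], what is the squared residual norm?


a^T a = 14.
a^T y = -25.
coeff = -25/14 = -25/14.
||r||^2 = 75/14.

75/14


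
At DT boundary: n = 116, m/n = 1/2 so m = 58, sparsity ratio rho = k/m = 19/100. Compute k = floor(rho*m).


m = 1/2*116 = 58.
rho = 19/100.
rho*m = 19/100*58 = 11.02.
k = floor(11.02) = 11.

11


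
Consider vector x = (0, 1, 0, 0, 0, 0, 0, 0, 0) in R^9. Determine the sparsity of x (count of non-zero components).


Non-zero positions: [1].
Sparsity = 1.

1


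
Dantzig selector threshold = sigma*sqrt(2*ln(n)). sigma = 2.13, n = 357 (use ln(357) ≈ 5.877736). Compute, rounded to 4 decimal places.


ln(357) ≈ 5.877736.
2*ln(n) ≈ 11.755472.
sqrt(2*ln(n)) ≈ sqrt(11.755472) ≈ 3.428625.
threshold ≈ 2.13*3.428625 = 7.30297125 ≈ 7.3030.

7.3030


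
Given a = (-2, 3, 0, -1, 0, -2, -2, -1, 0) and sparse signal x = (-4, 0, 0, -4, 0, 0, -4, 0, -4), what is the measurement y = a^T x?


Non-zero terms: ['-2*-4', '-1*-4', '-2*-4', '0*-4']
Products: [8, 4, 8, 0]
y = sum = 20.

20


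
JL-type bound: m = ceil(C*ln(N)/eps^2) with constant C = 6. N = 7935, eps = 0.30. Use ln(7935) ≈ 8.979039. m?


ln(7935) ≈ 8.979039.
eps^2 = 0.30^2 = 0.09.
C*ln(N)/eps^2 ≈ 6*8.979039/0.09 ≈ 598.6026.
m = ceil(598.6026) = 599.

599


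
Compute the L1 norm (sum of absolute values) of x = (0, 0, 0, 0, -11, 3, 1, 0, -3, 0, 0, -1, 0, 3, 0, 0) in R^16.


Non-zero entries: [(4, -11), (5, 3), (6, 1), (8, -3), (11, -1), (13, 3)]
Absolute values: [11, 3, 1, 3, 1, 3]
||x||_1 = sum = 22.

22


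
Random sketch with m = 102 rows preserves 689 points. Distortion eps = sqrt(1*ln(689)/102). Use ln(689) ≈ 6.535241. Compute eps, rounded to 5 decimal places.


ln(689) ≈ 6.535241.
1*ln(N)/m ≈ 1*6.535241/102 ≈ 0.06407099.
eps = sqrt(0.06407099) ≈ 0.2531225 ≈ 0.25312.

0.25312


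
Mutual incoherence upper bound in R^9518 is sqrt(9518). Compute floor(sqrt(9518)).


97^2 = 9409 <= 9518 < 9604 = 98^2, so 97 <= sqrt(9518) < 98.
floor(sqrt(9518)) = 97.

97


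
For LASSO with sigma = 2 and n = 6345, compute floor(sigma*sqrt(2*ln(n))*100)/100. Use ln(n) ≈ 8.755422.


ln(6345) ≈ 8.755422.
2*ln(n) ≈ 17.510844.
sqrt(2*ln(n)) ≈ sqrt(17.510844) ≈ 4.184596.
lambda ≈ 2*4.184596 = 8.369192.
floor(lambda*100)/100 = 8.36.

8.36


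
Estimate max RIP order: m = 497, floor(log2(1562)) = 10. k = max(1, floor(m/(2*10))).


floor(log2(1562)) = 10.
2*10 = 20.
m/(2*floor(log2(n))) = 497/20 ≈ 24.85.
floor = 24.
k = max(1, 24) = 24.

24


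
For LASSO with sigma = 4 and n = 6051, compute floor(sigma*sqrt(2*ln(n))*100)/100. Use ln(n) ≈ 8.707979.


ln(6051) ≈ 8.707979.
2*ln(n) ≈ 17.415958.
sqrt(2*ln(n)) ≈ sqrt(17.415958) ≈ 4.173243.
lambda ≈ 4*4.173243 = 16.692972.
floor(lambda*100)/100 = 16.69.

16.69
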